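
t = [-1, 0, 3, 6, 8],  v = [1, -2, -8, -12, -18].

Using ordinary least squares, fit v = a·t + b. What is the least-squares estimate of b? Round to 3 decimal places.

b = -1.476

Compute the Gram sums: Σt·t = 110, Σt = 16, Σ1 = 5.
And Σt·v = -241, Σv = -39.
AᵀA·[a, b]ᵀ = Aᵀv becomes [[110, 16]; [16, 5]]·[a, b]ᵀ = [-241, -39]ᵀ.
Eliminating b: 5·(row 1) − 16·(row 2) gives 294·a = 5·(-241) − 16·(-39) = -581, so a = -83/42.
Then b = ((-39) − 16·(-83/42))/5 = -31/21.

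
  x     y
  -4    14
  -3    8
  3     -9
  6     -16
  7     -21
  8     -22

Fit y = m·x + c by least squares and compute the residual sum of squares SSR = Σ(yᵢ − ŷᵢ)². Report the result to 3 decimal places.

SSR = 8.255

With design matrix M, MᵀM = [[183, 17]; [17, 6]] and Mᵀy = [-526, -46]ᵀ.
Determinant 183·6 − 17² = 809.
m = ((-526)·6 − 17·(-46))/809 = -2374/809; c = (183·(-46) − 17·(-526))/809 = 524/809.
Residuals: 1306/809, -1174/809, -683/809, 776/809, -895/809, 670/809; SSR = 6678/809.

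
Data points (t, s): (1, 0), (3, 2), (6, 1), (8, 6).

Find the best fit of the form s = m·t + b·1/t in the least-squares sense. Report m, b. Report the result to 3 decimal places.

Entries of XᵀX: Σt·t = 110, Σt·1/t = 4, Σ1/t·1/t = 665/576.
For Xᵀs: Σt·s = 60, Σ1/t·s = 19/12.
XᵀX·[m, b]ᵀ = Xᵀs becomes [[110, 4]; [4, 665/576]]·[m, b]ᵀ = [60, 19/12]ᵀ.
Δ = 110·(665/576) − 4² = 31967/288.
m = (60·(665/576) − 4·(19/12))/(31967/288) = 18126/31967; b = (110·(19/12) − 4·60)/(31967/288) = -18960/31967.

m = 0.567, b = -0.593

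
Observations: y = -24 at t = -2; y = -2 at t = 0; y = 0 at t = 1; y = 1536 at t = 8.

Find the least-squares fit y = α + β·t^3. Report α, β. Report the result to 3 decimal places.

α = -1.650, β = 3.003

Normal-equation sums: Σ1 = 4, Σt^3 = 505, Σt^3·t^3 = 262209.
For Xᵀy: Σy = 1510, Σt^3·y = 786624.
So XᵀX·[α, β]ᵀ = Xᵀy: [[4, 505]; [505, 262209]]·[α, β]ᵀ = [1510, 786624]ᵀ.
Δ = 4·262209 − 505² = 793811.
α = (1510·262209 − 505·786624)/793811 = -1309530/793811; β = (4·786624 − 505·1510)/793811 = 2383946/793811.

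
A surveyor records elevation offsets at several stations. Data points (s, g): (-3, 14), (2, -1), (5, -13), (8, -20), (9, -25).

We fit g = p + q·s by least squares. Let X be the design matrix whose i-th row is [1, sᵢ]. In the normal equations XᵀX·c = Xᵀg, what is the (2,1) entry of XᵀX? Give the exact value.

Row 2 ↔ basis s, column 1 ↔ basis 1, so (XᵀX)_{2,1} = Σᵢ s = (-3)·(1) + (2)·(1) + (5)·(1) + (8)·(1) + (9)·(1) = 21.

21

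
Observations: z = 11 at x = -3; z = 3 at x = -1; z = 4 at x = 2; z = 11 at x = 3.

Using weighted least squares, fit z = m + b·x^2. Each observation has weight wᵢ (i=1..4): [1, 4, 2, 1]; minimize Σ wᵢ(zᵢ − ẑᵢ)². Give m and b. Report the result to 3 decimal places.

Compute the Gram sums: Σwᵢ·1 = 8, Σwᵢ·x^2 = 30, Σwᵢ·x^2·x^2 = 198.
Moment sums: Σwᵢ·z = 42, Σwᵢ·x^2·z = 242.
MᵀWM·[m, b]ᵀ = MᵀWz becomes [[8, 30]; [30, 198]]·[m, b]ᵀ = [42, 242]ᵀ.
Determinant 8·198 − 30² = 684.
m = (42·198 − 30·242)/684 = 88/57; b = (8·242 − 30·42)/684 = 169/171.

m = 1.544, b = 0.988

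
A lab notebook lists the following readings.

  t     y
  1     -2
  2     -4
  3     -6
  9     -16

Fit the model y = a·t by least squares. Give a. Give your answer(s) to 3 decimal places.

Normal-equation sums: Σt·t = 95.
And Σt·y = -172.
MᵀM·[a]ᵀ = Mᵀy becomes [[95]]·[a]ᵀ = [-172]ᵀ.
a = (-172)/95 = -1.81053.

a = -1.811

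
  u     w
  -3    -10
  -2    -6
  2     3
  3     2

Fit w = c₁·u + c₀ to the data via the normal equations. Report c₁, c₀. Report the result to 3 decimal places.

c₁ = 2.077, c₀ = -2.750

Compute the Gram sums: Σu·u = 26, Σu = 0, Σ1 = 4.
For Xᵀw: Σu·w = 54, Σw = -11.
So XᵀX·[c₁, c₀]ᵀ = Xᵀw: [[26, 0]; [0, 4]]·[c₁, c₀]ᵀ = [54, -11]ᵀ.
Eliminating c₀: 4·(row 1) − 0·(row 2) gives 104·c₁ = 4·54 − 0·(-11) = 216, so c₁ = 27/13.
Then c₀ = ((-11) − 0·(27/13))/4 = -11/4.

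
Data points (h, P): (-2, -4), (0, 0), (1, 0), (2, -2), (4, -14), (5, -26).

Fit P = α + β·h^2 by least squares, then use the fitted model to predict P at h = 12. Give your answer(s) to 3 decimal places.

P̂ = -148.062

With design matrix A, AᵀA = [[6, 50]; [50, 914]] and AᵀP = [-46, -898]ᵀ.
det = 6·914 − 50² = 2984.
α = ((-46)·914 − 50·(-898))/2984 = 357/373; β = (6·(-898) − 50·(-46))/2984 = -386/373.
At h = 12: P̂ = (357/373)·(1) + (-386/373)·(144) = -55227/373.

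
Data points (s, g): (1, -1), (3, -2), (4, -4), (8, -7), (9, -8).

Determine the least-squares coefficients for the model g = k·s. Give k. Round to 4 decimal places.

k = -0.8830

With design matrix M, MᵀM = [[171]] and Mᵀg = [-151]ᵀ.
k = (-151)/171 = -0.883041.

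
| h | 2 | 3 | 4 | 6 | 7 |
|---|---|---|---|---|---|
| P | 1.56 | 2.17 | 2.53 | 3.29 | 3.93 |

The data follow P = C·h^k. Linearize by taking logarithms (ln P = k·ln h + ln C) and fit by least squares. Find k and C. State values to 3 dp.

k = 0.704, C = 0.968

Let Y = ln P. Fitting Y = k·ln h + ln C by least squares:
Sums: Σln h = 6.9157, Σ(ln h)² = 10.6062, Σln P = 4.7072, Σln h·ln P = 7.2432.
Normal system: [[10.6062, 6.9157]; [6.9157, 5]]·[k, ln C]ᵀ = [7.2432, 4.7072]ᵀ.
Slope k = (n·Σln h·ln P − Σln h·Σln P)/(n·Σ(ln h)² − (Σln h)²) = (5·7.2432 − 6.9157·4.7072)/5.2037 = 0.70382; ln C = (Σln P − k·Σln h)/n = -0.03206, so C = exp(-0.03206) = 0.96845.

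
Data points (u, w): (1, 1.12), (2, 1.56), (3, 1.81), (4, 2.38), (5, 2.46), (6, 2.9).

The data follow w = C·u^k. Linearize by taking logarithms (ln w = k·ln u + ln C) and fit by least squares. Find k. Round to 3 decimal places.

Taking logs, ln w = k·ln u + ln C, so regress ln w on ln u.
XᵀX = [[9.4099, 6.5793]; [6.5793, 6]], rhs = [5.5186, 3.9833]ᵀ  (here Σln u = 6.5793, Σ(ln u)² = 9.4099, Σln w = 3.9833, Σln u·ln w = 5.5186).
Solving (det = 13.1729): k = 0.52413, ln C = 0.08916.

k = 0.524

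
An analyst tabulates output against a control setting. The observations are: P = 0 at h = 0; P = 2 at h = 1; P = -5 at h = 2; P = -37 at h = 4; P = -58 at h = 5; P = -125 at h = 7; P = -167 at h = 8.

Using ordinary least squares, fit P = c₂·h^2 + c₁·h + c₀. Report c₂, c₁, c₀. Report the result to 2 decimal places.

Compute the Gram sums: Σh^2·h^2 = 7395, Σh^2·h = 1053, Σh^2 = 159, Σh·h = 159, Σh = 27, Σ1 = 7.
Moment sums: Σh^2·P = -18873, Σh·P = -2657, ΣP = -390.
Row-reducing yields c₂ = -16527/5522, c₁ = 49321/16566, c₀ = 2166/2761.

c₂ = -2.99, c₁ = 2.98, c₀ = 0.78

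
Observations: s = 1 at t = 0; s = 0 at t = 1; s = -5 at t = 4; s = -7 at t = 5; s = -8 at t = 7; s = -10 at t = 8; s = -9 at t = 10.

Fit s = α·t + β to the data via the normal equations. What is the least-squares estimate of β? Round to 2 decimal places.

Entries of AᵀA: Σt·t = 255, Σt = 35, Σ1 = 7.
Right-hand side: Σt·s = -281, Σs = -38.
So AᵀA·[α, β]ᵀ = Aᵀs: [[255, 35]; [35, 7]]·[α, β]ᵀ = [-281, -38]ᵀ.
Determinant 255·7 − 35² = 560.
α = ((-281)·7 − 35·(-38))/560 = -91/80; β = (255·(-38) − 35·(-281))/560 = 29/112.

β = 0.26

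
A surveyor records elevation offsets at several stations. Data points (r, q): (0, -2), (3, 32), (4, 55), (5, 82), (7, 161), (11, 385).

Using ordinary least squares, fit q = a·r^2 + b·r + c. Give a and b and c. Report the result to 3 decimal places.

a = 3.010, b = 2.076, c = -1.903

The normal equations are: 18004·a + 1890·b + 220·c = 57692;  1890·a + 220·b + 30·c = 6088;  220·a + 30·b + 6·c = 713.
Solving the 3×3 system (Gaussian elimination) gives a = 64571/21454, b = 111334/53635, c = -40821/21454.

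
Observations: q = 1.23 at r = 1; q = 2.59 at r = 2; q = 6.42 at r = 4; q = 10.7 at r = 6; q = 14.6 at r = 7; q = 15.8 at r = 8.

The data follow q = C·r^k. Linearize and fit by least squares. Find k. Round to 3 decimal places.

k = 1.257

Linearized form: ln q = k·ln r + ln C. From the 6 transformed points,
Sums: Σln r = 7.8966, Σ(ln r)² = 13.7233, Σln q = 10.8294, Σln r·ln q = 18.4406.
Normal system: [[13.7233, 7.8966]; [7.8966, 6]]·[k, ln C]ᵀ = [18.4406, 10.8294]ᵀ.
Solving (det = 19.9843): k = 1.25742, ln C = 0.15001.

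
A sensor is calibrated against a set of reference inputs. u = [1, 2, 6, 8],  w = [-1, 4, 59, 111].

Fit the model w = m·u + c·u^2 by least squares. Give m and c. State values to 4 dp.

m = -2.2703, c = 2.0182

Compute the Gram sums: Σu·u = 105, Σu·u^2 = 737, Σu^2·u^2 = 5409.
For Aᵀw: Σu·w = 1249, Σu^2·w = 9243.
So AᵀA·[m, c]ᵀ = Aᵀw: [[105, 737]; [737, 5409]]·[m, c]ᵀ = [1249, 9243]ᵀ.
Eliminating c: 5409·(row 1) − 737·(row 2) gives 24776·m = 5409·1249 − 737·9243 = -56250, so m = -28125/12388.
Then c = (9243 − 737·(-28125/12388))/5409 = 25001/12388.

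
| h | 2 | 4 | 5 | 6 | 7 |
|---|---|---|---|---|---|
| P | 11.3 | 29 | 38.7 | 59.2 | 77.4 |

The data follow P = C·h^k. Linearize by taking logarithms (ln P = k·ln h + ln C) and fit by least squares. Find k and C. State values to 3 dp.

k = 1.516, C = 3.759

Linearized form: ln P = k·ln h + ln C. From the 5 transformed points,
XᵀX = [[11.9895, 7.4265]; [7.4265, 5]], rhs = [28.0074, 17.8778]ᵀ  (here Σln h = 7.4265, Σ(ln h)² = 11.9895, Σln P = 17.8778, Σln h·ln P = 28.0074).
Slope k = (n·Σln h·ln P − Σln h·Σln P)/(n·Σ(ln h)² − (Σln h)²) = (5·28.0074 − 7.4265·17.8778)/4.7940 = 1.51573; ln C = (Σln P − k·Σln h)/n = 1.32424, so C = exp(1.32424) = 3.75931.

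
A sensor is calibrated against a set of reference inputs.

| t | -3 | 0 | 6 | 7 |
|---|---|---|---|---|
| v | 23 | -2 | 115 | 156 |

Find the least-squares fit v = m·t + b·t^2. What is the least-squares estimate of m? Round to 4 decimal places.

Setting ∂/∂m … = 0 gives: 94·m + 532·b = 1713;  532·m + 3778·b = 11991.
Eliminating b: 3778·(row 1) − 532·(row 2) gives 72108·m = 3778·1713 − 532·11991 = 92502, so m = 5139/4006.
Then b = (11991 − 532·(5139/4006))/3778 = 11991/4006.

m = 1.2828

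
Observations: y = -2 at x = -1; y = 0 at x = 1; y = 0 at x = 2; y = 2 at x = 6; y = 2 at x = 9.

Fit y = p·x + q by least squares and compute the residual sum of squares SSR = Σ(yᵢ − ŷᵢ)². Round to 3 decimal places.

SSR = 1.460

Normal-equation sums: Σx·x = 123, Σx = 17, Σ1 = 5.
For Aᵀy: Σx·y = 32, Σy = 2.
So AᵀA·[p, q]ᵀ = Aᵀy: [[123, 17]; [17, 5]]·[p, q]ᵀ = [32, 2]ᵀ.
Eliminating q: 5·(row 1) − 17·(row 2) gives 326·p = 5·32 − 17·2 = 126, so p = 63/163.
Then q = (2 − 17·(63/163))/5 = -149/163.
Residuals: -114/163, 86/163, 23/163, 97/163, -92/163; SSR = 238/163.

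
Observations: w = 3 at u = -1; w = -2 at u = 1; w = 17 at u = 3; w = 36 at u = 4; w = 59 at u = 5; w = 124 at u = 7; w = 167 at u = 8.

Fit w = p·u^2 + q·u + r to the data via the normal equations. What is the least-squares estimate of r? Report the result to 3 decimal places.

Entries of XᵀX: Σu^2·u^2 = 7461, Σu^2·u = 1071, Σu^2 = 165, Σu·u = 165, Σu = 27, Σ1 = 7.
And Σu^2·w = 18969, Σu·w = 2689, Σw = 404.
So XᵀX·[p, q, r]ᵀ = Xᵀw: [[7461, 1071, 165]; [1071, 165, 27]; [165, 27, 7]]·[p, q, r]ᵀ = [18969, 2689, 404]ᵀ.
Solving the 3×3 system (Gaussian elimination) gives p = 8117/2772, q = -2153/924, r = -536/231.

r = -2.320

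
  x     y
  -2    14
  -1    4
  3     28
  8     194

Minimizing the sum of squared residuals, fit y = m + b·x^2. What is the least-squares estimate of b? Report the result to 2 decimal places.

Entries of AᵀA: Σ1 = 4, Σx^2 = 78, Σx^2·x^2 = 4194.
Moment sums: Σy = 240, Σx^2·y = 12728.
det = 4·4194 − 78² = 10692.
m = (240·4194 − 78·12728)/10692 = 1148/891; b = (4·12728 − 78·240)/10692 = 8048/2673.

b = 3.01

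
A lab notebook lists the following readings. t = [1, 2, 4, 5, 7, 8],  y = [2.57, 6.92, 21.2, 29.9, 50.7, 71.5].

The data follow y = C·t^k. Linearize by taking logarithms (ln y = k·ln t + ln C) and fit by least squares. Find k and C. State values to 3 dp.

With ln yᵢ as the transformed response and ln tᵢ as the regressor:
Σln t = 7.7142, Σ(ln t)² = 13.1032, Σln y = 17.5258, Σln t·ln y = 27.5613.
Equations: 13.1032·k + 7.7142·ln C = 27.5613;  7.7142·k + 6·ln C = 17.5258.
Δ = 13.1032·6 − (7.7142)² = 19.1098; k = (27.5613·6 − 7.7142·17.5258)/19.1098 = 1.57875, ln C = (13.1032·17.5258 − 7.7142·27.5613)/19.1098 = 0.89115, so C = exp(0.89115) = 2.43794.

k = 1.579, C = 2.438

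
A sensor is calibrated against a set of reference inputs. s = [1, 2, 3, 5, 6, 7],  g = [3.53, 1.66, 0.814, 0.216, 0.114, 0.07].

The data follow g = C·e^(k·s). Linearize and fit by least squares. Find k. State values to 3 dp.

k = -0.659

Let Y = ln g. Fitting Y = k·s + ln C by least squares:
Σs = 24.0000, Σ(s)² = 124.0000, Σln g = -4.8010, Σs·ln g = -37.6490.
Equations: 124.0000·k + 24.0000·ln C = -37.6490;  24.0000·k + 6·ln C = -4.8010.
Solving (det = 168.0000): k = -0.65875, ln C = 1.83485.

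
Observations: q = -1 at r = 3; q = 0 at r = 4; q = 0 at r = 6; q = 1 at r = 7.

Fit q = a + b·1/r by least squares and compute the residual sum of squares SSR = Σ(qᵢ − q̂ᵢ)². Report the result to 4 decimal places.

Sums needed: Σ1 = 4, Σ1/r = 25/28, Σ1/r·1/r = 1565/7056.
And Σq = 0, Σ1/r·q = -4/21.
AᵀA·[a, b]ᵀ = Aᵀq becomes [[4, 25/28]; [25/28, 1565/7056]]·[a, b]ᵀ = [0, -4/21]ᵀ.
Eliminating b: (1565/7056)·(row 1) − (25/28)·(row 2) gives (635/7056)·a = (1565/7056)·0 − (25/28)·(-4/21) = 25/147, so a = 240/127.
Then b = ((-4/21) − (25/28)·(240/127))/(1565/7056) = -5376/635.
Residuals: -43/635, 144/635, -304/635, 203/635; SSR = 246/635.

SSR = 0.3874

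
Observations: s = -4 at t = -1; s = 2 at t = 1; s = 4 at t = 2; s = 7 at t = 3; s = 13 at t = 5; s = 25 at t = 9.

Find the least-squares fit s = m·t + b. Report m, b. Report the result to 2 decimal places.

m = 2.90, b = -1.34

Sums needed: Σt·t = 121, Σt = 19, Σ1 = 6.
And Σt·s = 325, Σs = 47.
Normal equations: [[121, 19]; [19, 6]]·[m, b]ᵀ = [325, 47]ᵀ.
Δ = 121·6 − 19² = 365.
m = (325·6 − 19·47)/365 = 1057/365; b = (121·47 − 19·325)/365 = -488/365.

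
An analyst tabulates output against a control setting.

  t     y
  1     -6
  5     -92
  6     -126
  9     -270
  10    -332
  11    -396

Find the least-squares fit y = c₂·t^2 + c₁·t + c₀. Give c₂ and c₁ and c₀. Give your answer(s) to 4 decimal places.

c₂ = -2.9726, c₁ = -3.3630, c₀ = 0.2114

Compute the Gram sums: Σt^2·t^2 = 33124, Σt^2·t = 3402, Σt^2 = 364, Σt·t = 364, Σt = 42, Σ1 = 6.
Moment sums: Σt^2·y = -109828, Σt·y = -11328, Σy = -1222.
AᵀA·[c₂, c₁, c₀]ᵀ = Aᵀy becomes [[33124, 3402, 364]; [3402, 364, 42]; [364, 42, 6]]·[c₂, c₁, c₀]ᵀ = [-109828, -11328, -1222]ᵀ.
Row-reducing yields c₂ = -13879/4669, c₁ = -15702/4669, c₀ = 141/667.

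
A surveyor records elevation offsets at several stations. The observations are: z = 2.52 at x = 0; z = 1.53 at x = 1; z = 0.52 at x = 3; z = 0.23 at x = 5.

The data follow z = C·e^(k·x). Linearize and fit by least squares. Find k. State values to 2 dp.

k = -0.48

With ln zᵢ as the transformed response and xᵢ as the regressor:
Σx = 9.0000, Σ(x)² = 35.0000, Σln z = -0.7741, Σx·ln z = -8.8849.
Equations: 35.0000·k + 9.0000·ln C = -8.8849;  9.0000·k + 4·ln C = -0.7741.
Slope k = (n·Σx·ln z − Σx·Σln z)/(n·Σ(x)² − (Σx)²) = (4·-8.8849 − 9.0000·-0.7741)/59.0000 = -0.48429; ln C = (Σln z − k·Σx)/n = 0.89612.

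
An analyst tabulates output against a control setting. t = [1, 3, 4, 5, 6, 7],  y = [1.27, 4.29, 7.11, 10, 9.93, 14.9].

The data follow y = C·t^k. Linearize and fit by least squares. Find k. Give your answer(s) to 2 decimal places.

k = 1.24

Let Y = ln y. Fitting Y = k·ln t + ln C by least squares:
Σln t = 7.8320, Σ(ln t)² = 12.7160, Σln y = 10.9563, Σln t·ln y = 17.3947.
Equations: 12.7160·k + 7.8320·ln C = 17.3947;  7.8320·k + 6·ln C = 10.9563.
Δ = 12.7160·6 − (7.8320)² = 14.9557; k = (17.3947·6 − 7.8320·10.9563)/14.9557 = 1.24087, ln C = (12.7160·10.9563 − 7.8320·17.3947)/14.9557 = 0.20630.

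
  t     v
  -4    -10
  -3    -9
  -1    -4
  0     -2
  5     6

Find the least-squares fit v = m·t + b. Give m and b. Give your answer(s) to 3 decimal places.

m = 1.821, b = -2.707

Setting ∂/∂m … = 0 gives: 51·m + (-3)·b = 101;  (-3)·m + 5·b = -19.
(Σt·t = 51, Σt = -3, Σ1 = 5, Σt·v = 101, Σv = -19.)
Eliminating b: 5·(row 1) − (-3)·(row 2) gives 246·m = 5·101 − (-3)·(-19) = 448, so m = 224/123.
Then b = ((-19) − (-3)·(224/123))/5 = -111/41.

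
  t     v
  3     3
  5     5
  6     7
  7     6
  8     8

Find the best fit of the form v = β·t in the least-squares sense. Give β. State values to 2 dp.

β = 0.99

Normal-equation sums: Σt·t = 183.
Moment sums: Σt·v = 182.
Normal equations: [[183]]·[β]ᵀ = [182]ᵀ.
Hence β = 182 / 183 ≈ 0.994536.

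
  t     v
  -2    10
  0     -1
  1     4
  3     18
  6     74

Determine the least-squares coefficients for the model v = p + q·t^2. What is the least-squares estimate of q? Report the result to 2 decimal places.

q = 2.04

Compute the Gram sums: Σ1 = 5, Σt^2 = 50, Σt^2·t^2 = 1394.
For Aᵀv: Σv = 105, Σt^2·v = 2870.
AᵀA·[p, q]ᵀ = Aᵀv becomes [[5, 50]; [50, 1394]]·[p, q]ᵀ = [105, 2870]ᵀ.
Δ = 5·1394 − 50² = 4470.
p = (105·1394 − 50·2870)/4470 = 287/447; q = (5·2870 − 50·105)/4470 = 910/447.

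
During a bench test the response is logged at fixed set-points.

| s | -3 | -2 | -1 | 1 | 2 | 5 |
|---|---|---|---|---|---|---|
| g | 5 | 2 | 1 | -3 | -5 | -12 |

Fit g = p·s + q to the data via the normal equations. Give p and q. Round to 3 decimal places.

Forming MᵀM = [[44, 2]; [2, 6]] and Mᵀg = [-93, -12]ᵀ gives MᵀM·[p, q]ᵀ = Mᵀg.
Determinant 44·6 − 2² = 260.
p = ((-93)·6 − 2·(-12))/260 = -267/130; q = (44·(-12) − 2·(-93))/260 = -171/130.

p = -2.054, q = -1.315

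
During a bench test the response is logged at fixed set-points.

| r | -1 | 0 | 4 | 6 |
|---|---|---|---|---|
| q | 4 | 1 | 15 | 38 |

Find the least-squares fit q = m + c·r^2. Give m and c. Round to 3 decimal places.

The normal equations are: 4·m + 53·c = 58;  53·m + 1553·c = 1612.
(Σ1 = 4, Σr^2 = 53, Σr^2·r^2 = 1553, Σq = 58, Σr^2·q = 1612.)
Δ = 4·1553 − 53² = 3403.
m = (58·1553 − 53·1612)/3403 = 4638/3403; c = (4·1612 − 53·58)/3403 = 3374/3403.

m = 1.363, c = 0.991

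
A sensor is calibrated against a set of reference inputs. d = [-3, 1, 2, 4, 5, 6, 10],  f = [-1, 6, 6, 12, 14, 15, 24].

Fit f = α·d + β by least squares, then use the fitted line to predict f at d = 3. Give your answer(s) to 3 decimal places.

f̂ = 9.747

Compute the Gram sums: Σd·d = 191, Σd = 25, Σ1 = 7.
Right-hand side: Σd·f = 469, Σf = 76.
Normal equations: [[191, 25]; [25, 7]]·[α, β]ᵀ = [469, 76]ᵀ.
Eliminating β: 7·(row 1) − 25·(row 2) gives 712·α = 7·469 − 25·76 = 1383, so α = 1383/712.
Then β = (76 − 25·(1383/712))/7 = 2791/712.
At d = 3: f̂ = (1383/712)·(3) + (2791/712)·(1) = 1735/178.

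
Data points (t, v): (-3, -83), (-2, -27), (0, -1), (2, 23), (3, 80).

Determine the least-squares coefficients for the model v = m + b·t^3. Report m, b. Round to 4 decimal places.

From the data, Σ1 = 5, Σt^3 = 0, Σt^3·t^3 = 1586.
For Aᵀv: Σv = -8, Σt^3·v = 4801.
So AᵀA·[m, b]ᵀ = Aᵀv: [[5, 0]; [0, 1586]]·[m, b]ᵀ = [-8, 4801]ᵀ.
Δ = 5·1586 − 0² = 7930.
m = ((-8)·1586 − 0·4801)/7930 = -8/5; b = (5·4801 − 0·(-8))/7930 = 4801/1586.

m = -1.6000, b = 3.0271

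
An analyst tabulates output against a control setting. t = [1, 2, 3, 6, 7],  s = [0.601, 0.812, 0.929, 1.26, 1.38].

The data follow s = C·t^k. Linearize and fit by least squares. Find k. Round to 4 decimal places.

k = 0.4198

Let Y = ln s. Fitting Y = k·ln t + ln C by least squares:
Σln t = 5.5294, Σ(ln t)² = 8.6844, Σln s = -0.2379, Σln t·ln s = 0.8156.
Equations: 8.6844·k + 5.5294·ln C = 0.8156;  5.5294·k + 5·ln C = -0.2379.
Δ = 8.6844·5 − (5.5294)² = 12.8473; k = (0.8156·5 − 5.5294·-0.2379)/12.8473 = 0.41979, ln C = (8.6844·-0.2379 − 5.5294·0.8156)/12.8473 = -0.51182.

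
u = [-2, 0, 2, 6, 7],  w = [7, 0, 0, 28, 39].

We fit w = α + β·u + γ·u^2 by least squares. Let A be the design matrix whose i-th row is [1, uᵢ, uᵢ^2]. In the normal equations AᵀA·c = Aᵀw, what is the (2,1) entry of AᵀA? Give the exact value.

13

Row 2 ↔ basis u, column 1 ↔ basis 1, so (AᵀA)_{2,1} = Σᵢ u = (-2)·(1) + (0)·(1) + (2)·(1) + (6)·(1) + (7)·(1) = 13.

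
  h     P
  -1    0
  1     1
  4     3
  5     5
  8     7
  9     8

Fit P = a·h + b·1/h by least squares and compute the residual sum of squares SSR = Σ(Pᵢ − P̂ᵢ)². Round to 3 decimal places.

SSR = 1.109

Entries of XᵀX: Σh·h = 188, Σh·1/h = 6, Σ1/h·1/h = 276109/129600.
Right-hand side: Σh·P = 166, Σ1/h·P = 325/72.
So XᵀX·[a, b]ᵀ = XᵀP: [[188, 6]; [6, 276109/129600]]·[a, b]ᵀ = [166, 325/72]ᵀ.
det = 188·(276109/129600) − 6² = 11810723/32400.
a = (166·(276109/129600) − 6·(325/72))/(11810723/32400) = 21162047/23621446; b = (188·(325/72) − 6·166)/(11810723/32400) = -4775400/11810723.
Residuals: 11611247/23621446, 12010199/23621446, -5698075/11810723, 747745/1243234, -1376202/11810723, -425655/23621446; SSR = 13092728/11810723.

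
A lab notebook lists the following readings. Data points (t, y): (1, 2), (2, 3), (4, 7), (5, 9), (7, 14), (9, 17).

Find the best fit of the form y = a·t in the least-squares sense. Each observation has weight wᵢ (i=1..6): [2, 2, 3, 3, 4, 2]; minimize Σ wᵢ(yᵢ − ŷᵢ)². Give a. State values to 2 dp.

a = 1.90

Forming MᵀWM = [[491]] and MᵀWy = [933]ᵀ gives MᵀWM·[a]ᵀ = MᵀWy.
a = 933/491 = 1.9002.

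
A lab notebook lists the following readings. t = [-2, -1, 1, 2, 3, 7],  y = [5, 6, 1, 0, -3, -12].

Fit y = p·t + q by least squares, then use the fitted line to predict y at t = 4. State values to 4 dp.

Compute the Gram sums: Σt·t = 68, Σt = 10, Σ1 = 6.
For Mᵀy: Σt·y = -108, Σy = -3.
Eliminating q: 6·(row 1) − 10·(row 2) gives 308·p = 6·(-108) − 10·(-3) = -618, so p = -309/154.
Then q = ((-3) − 10·(-309/154))/6 = 219/77.
At t = 4: ŷ = (-309/154)·(4) + (219/77)·(1) = -57/11.

ŷ = -5.1818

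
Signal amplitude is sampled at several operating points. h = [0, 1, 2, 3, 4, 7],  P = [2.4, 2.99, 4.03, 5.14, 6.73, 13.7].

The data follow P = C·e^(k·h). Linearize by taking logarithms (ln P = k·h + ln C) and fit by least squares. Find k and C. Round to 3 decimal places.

With ln Pᵢ as the transformed response and hᵢ as the regressor:
AᵀA = [[79.0000, 17.0000]; [17.0000, 6]], rhs = [34.7420, 9.5255]ᵀ  (here Σh = 17.0000, Σ(h)² = 79.0000, Σln P = 9.5255, Σh·ln P = 34.7420).
Δ = 79.0000·6 − (17.0000)² = 185.0000; k = (34.7420·6 − 17.0000·9.5255)/185.0000 = 0.25145, ln C = (79.0000·9.5255 − 17.0000·34.7420)/185.0000 = 0.87515, so C = exp(0.87515) = 2.39923.

k = 0.251, C = 2.399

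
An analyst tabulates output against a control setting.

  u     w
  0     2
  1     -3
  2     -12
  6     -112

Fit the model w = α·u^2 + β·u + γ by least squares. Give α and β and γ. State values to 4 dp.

From the data, Σu^2·u^2 = 1313, Σu^2·u = 225, Σu^2 = 41, Σu·u = 41, Σu = 9, Σ1 = 4.
And Σu^2·w = -4083, Σu·w = -699, Σw = -125.
So XᵀX·[α, β, γ]ᵀ = Xᵀw: [[1313, 225, 41]; [225, 41, 9]; [41, 9, 4]]·[α, β, γ]ᵀ = [-4083, -699, -125]ᵀ.
Row-reducing yields α = -1340/451, β = -507/451, γ = 782/451.

α = -2.9712, β = -1.1242, γ = 1.7339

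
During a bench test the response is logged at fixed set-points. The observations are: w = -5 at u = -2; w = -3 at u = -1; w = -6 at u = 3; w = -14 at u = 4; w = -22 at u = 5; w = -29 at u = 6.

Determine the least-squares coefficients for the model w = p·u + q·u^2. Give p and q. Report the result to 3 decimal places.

p = 0.595, q = -0.944

The normal equations are: 91·p + 423·q = -345;  423·p + 2275·q = -1895.
Eliminating q: 2275·(row 1) − 423·(row 2) gives 28096·p = 2275·(-345) − 423·(-1895) = 16710, so p = 8355/14048.
Then q = ((-1895) − 423·(8355/14048))/2275 = -13255/14048.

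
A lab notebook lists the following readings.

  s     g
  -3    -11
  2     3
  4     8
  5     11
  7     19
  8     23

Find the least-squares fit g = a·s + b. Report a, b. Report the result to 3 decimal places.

The normal system MᵀM·[a, b]ᵀ = Mᵀg is [[167, 23]; [23, 6]]·[a, b]ᵀ = [443, 53]ᵀ.
Determinant 167·6 − 23² = 473.
a = (443·6 − 23·53)/473 = 1439/473; b = (167·53 − 23·443)/473 = -1338/473.

a = 3.042, b = -2.829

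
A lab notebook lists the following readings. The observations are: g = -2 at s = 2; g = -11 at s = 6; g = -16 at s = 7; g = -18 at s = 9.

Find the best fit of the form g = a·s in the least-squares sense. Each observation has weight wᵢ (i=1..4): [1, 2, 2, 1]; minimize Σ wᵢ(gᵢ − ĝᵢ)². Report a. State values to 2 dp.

a = -2.05

From the data, Σwᵢ·s·s = 255.
And Σwᵢ·s·g = -522.
Normal equations: [[255]]·[a]ᵀ = [-522]ᵀ.
Hence a = -522 / 255 ≈ -2.04706.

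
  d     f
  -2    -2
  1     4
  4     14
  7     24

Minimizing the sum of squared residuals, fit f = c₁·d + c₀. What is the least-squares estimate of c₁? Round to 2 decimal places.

c₁ = 2.93

From the data, Σd·d = 70, Σd = 10, Σ1 = 4.
Moment sums: Σd·f = 232, Σf = 40.
Normal equations: [[70, 10]; [10, 4]]·[c₁, c₀]ᵀ = [232, 40]ᵀ.
det = 70·4 − 10² = 180.
c₁ = (232·4 − 10·40)/180 = 44/15; c₀ = (70·40 − 10·232)/180 = 8/3.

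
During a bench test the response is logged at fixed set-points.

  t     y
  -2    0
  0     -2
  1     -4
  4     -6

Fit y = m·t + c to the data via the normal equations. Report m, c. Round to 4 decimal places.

m = -1.0133, c = -2.2400

Forming XᵀX = [[21, 3]; [3, 4]] and Xᵀy = [-28, -12]ᵀ gives XᵀX·[m, c]ᵀ = Xᵀy.
det = 21·4 − 3² = 75.
m = ((-28)·4 − 3·(-12))/75 = -76/75; c = (21·(-12) − 3·(-28))/75 = -56/25.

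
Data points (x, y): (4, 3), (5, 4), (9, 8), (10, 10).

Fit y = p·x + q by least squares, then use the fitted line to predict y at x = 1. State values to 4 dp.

Compute the Gram sums: Σx·x = 222, Σx = 28, Σ1 = 4.
Right-hand side: Σx·y = 204, Σy = 25.
Normal equations: [[222, 28]; [28, 4]]·[p, q]ᵀ = [204, 25]ᵀ.
Δ = 222·4 − 28² = 104.
p = (204·4 − 28·25)/104 = 29/26; q = (222·25 − 28·204)/104 = -81/52.
At x = 1: ŷ = (29/26)·(1) + (-81/52)·(1) = -23/52.

ŷ = -0.4423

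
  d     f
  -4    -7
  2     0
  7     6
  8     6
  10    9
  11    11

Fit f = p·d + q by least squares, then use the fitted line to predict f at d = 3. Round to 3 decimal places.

f̂ = 1.070

With design matrix A, AᵀA = [[354, 34]; [34, 6]] and Aᵀf = [329, 25]ᵀ.
det = 354·6 − 34² = 968.
p = (329·6 − 34·25)/968 = 281/242; q = (354·25 − 34·329)/968 = -292/121.
At d = 3: f̂ = (281/242)·(3) + (-292/121)·(1) = 259/242.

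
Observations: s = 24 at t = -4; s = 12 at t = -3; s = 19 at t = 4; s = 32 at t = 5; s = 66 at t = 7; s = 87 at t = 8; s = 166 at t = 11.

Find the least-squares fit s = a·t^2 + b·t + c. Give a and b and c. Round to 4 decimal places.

a = 1.4291, b = -0.4531, c = -1.4363

From the data, Σt^2·t^2 = 22356, Σt^2·t = 2284, Σt^2 = 300, Σt·t = 300, Σt = 28, Σ1 = 7.
For Mᵀs: Σt^2·s = 30484, Σt·s = 3088, Σs = 406.
Solving the 3×3 system (Gaussian elimination) gives a = 381857/267194, b = -121069/267194, c = -191886/133597.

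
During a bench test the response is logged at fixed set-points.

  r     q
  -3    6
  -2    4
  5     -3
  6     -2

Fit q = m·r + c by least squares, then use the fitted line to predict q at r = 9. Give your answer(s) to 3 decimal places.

The normal equations are: 74·m + 6·c = -53;  6·m + 4·c = 5.
Δ = 74·4 − 6² = 260.
m = ((-53)·4 − 6·5)/260 = -121/130; c = (74·5 − 6·(-53))/260 = 172/65.
At r = 9: q̂ = (-121/130)·(9) + (172/65)·(1) = -149/26.

q̂ = -5.731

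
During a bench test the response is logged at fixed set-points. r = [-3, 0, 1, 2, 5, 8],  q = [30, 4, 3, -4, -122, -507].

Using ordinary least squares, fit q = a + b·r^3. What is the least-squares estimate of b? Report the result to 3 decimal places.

XᵀX·[a, b]ᵀ = Xᵀq reads: 6·a + 619·b = -596;  619·a + 278563·b = -275673.
(Σ1 = 6, Σr^3 = 619, Σr^3·r^3 = 278563, Σq = -596, Σr^3·q = -275673.)
Δ = 6·278563 − 619² = 1288217.
a = ((-596)·278563 − 619·(-275673))/1288217 = 4618039/1288217; b = (6·(-275673) − 619·(-596))/1288217 = -1285114/1288217.

b = -0.998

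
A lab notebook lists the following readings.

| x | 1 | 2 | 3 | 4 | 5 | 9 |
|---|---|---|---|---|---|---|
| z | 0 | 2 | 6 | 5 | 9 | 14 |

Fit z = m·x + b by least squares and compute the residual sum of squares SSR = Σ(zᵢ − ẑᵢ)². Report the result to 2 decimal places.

Normal-equation sums: Σx·x = 136, Σx = 24, Σ1 = 6.
Right-hand side: Σx·z = 213, Σz = 36.
Normal equations: [[136, 24]; [24, 6]]·[m, b]ᵀ = [213, 36]ᵀ.
Δ = 136·6 − 24² = 240.
m = (213·6 − 24·36)/240 = 69/40; b = (136·36 − 24·213)/240 = -9/10.
Residuals: -33/40, -11/20, 69/40, -1, 51/40, -5/8; SSR = 279/40.

SSR = 6.98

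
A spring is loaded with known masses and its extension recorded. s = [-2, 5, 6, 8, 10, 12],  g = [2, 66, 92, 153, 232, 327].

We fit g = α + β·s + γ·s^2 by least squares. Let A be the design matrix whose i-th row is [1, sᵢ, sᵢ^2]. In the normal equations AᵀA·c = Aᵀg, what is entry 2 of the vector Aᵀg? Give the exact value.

Entry 2 ↔ basis s, so (Aᵀg)_{2} = Σᵢ (s)·gᵢ = (-2)·(2) + (5)·(66) + (6)·(92) + (8)·(153) + (10)·(232) + (12)·(327) = 8346.

8346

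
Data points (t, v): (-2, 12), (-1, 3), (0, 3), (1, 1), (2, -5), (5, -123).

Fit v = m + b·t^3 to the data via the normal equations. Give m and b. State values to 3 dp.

m = 2.811, b = -1.007

Entries of AᵀA: Σ1 = 6, Σt^3 = 125, Σt^3·t^3 = 15755.
Right-hand side: Σv = -109, Σt^3·v = -15513.
So AᵀA·[m, b]ᵀ = Aᵀv: [[6, 125]; [125, 15755]]·[m, b]ᵀ = [-109, -15513]ᵀ.
Determinant 6·15755 − 125² = 78905.
m = ((-109)·15755 − 125·(-15513))/78905 = 44366/15781; b = (6·(-15513) − 125·(-109))/78905 = -79453/78905.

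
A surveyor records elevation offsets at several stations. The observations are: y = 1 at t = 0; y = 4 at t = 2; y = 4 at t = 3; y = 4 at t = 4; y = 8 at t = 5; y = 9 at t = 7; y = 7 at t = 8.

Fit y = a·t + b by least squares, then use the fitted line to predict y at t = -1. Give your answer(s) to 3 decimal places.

ŷ = 0.707

Setting ∂/∂a … = 0 gives: 167·a + 29·b = 195;  29·a + 7·b = 37.
(Σt·t = 167, Σt = 29, Σ1 = 7, Σt·y = 195, Σy = 37.)
Eliminating b: 7·(row 1) − 29·(row 2) gives 328·a = 7·195 − 29·37 = 292, so a = 73/82.
Then b = (37 − 29·(73/82))/7 = 131/82.
At t = -1: ŷ = (73/82)·(-1) + (131/82)·(1) = 29/41.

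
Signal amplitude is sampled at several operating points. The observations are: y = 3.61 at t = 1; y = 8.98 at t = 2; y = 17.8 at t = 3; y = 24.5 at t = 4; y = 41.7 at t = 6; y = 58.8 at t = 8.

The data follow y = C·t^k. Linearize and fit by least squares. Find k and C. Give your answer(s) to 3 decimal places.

k = 1.355, C = 3.675

Taking logs, ln y = k·ln t + ln C, so regress ln y on ln t.
Over the data: Σln t = 7.0493, Σ(ln t)² = 11.1437, Σln y = 17.3612, Σln t·ln y = 24.2750.
Normal system: [[11.1437, 7.0493]; [7.0493, 6]]·[k, ln C]ᵀ = [24.2750, 17.3612]ᵀ.
Δ = 11.1437·6 − (7.0493)² = 17.1702; k = (24.2750·6 − 7.0493·17.3612)/17.1702 = 1.35504, ln C = (11.1437·17.3612 − 7.0493·24.2750)/17.1702 = 1.30154, so C = exp(1.30154) = 3.67494.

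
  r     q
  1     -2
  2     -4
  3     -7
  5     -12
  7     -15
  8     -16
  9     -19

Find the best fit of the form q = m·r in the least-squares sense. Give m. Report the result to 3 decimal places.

m = -2.124

Normal-equation sums: Σr·r = 233.
For Aᵀq: Σr·q = -495.
Normal equations: [[233]]·[m]ᵀ = [-495]ᵀ.
m = (-495)/233 = -2.12446.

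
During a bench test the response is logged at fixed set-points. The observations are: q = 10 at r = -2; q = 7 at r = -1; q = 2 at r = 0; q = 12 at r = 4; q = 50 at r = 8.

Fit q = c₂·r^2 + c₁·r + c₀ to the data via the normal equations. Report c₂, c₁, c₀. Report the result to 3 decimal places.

Normal-equation sums: Σr^2·r^2 = 4369, Σr^2·r = 567, Σr^2 = 85, Σr·r = 85, Σr = 9, Σ1 = 5.
For Aᵀq: Σr^2·q = 3439, Σr·q = 421, Σq = 81.
AᵀA·[c₂, c₁, c₀]ᵀ = Aᵀq becomes [[4369, 567, 85]; [567, 85, 9]; [85, 9, 5]]·[c₂, c₁, c₀]ᵀ = [3439, 421, 81]ᵀ.
Solving the 3×3 system (Gaussian elimination) gives c₂ = 4988/5317, c₁ = -8747/5317, c₀ = 17084/5317.

c₂ = 0.938, c₁ = -1.645, c₀ = 3.213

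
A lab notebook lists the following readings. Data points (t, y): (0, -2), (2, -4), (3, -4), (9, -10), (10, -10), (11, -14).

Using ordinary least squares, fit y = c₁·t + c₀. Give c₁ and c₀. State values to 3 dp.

Setting ∂/∂c₁ … = 0 gives: 315·c₁ + 35·c₀ = -364;  35·c₁ + 6·c₀ = -44.
(Σt·t = 315, Σt = 35, Σ1 = 6, Σt·y = -364, Σy = -44.)
Eliminating c₀: 6·(row 1) − 35·(row 2) gives 665·c₁ = 6·(-364) − 35·(-44) = -644, so c₁ = -92/95.
Then c₀ = ((-44) − 35·(-92/95))/6 = -32/19.

c₁ = -0.968, c₀ = -1.684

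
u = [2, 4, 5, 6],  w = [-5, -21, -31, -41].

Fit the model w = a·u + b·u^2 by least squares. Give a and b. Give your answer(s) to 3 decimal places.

MᵀM·[a, b]ᵀ = Mᵀw reads: 81·a + 413·b = -495;  413·a + 2193·b = -2607.
(Σu·u = 81, Σu·u^2 = 413, Σu^2·u^2 = 2193, Σu·w = -495, Σu^2·w = -2607.)
Eliminating b: 2193·(row 1) − 413·(row 2) gives 7064·a = 2193·(-495) − 413·(-2607) = -8844, so a = -2211/1766.
Then b = ((-2607) − 413·(-2211/1766))/2193 = -1683/1766.

a = -1.252, b = -0.953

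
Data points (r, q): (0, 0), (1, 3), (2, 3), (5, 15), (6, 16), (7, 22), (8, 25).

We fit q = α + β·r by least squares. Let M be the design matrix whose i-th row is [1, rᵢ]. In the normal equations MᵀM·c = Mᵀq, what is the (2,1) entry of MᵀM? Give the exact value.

Row 2 ↔ basis r, column 1 ↔ basis 1, so (MᵀM)_{2,1} = Σᵢ r = (0)·(1) + (1)·(1) + (2)·(1) + (5)·(1) + (6)·(1) + (7)·(1) + (8)·(1) = 29.

29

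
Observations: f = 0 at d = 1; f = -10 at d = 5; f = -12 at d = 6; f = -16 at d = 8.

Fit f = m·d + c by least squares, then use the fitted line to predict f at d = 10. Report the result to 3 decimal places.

f̂ = -21.038

Entries of MᵀM: Σd·d = 126, Σd = 20, Σ1 = 4.
Right-hand side: Σd·f = -250, Σf = -38.
Δ = 126·4 − 20² = 104.
m = ((-250)·4 − 20·(-38))/104 = -30/13; c = (126·(-38) − 20·(-250))/104 = 53/26.
At d = 10: f̂ = (-30/13)·(10) + (53/26)·(1) = -547/26.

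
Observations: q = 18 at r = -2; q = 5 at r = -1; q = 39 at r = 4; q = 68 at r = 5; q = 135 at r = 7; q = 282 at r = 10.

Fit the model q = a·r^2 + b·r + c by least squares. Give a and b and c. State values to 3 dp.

Compute the Gram sums: Σr^2·r^2 = 13299, Σr^2·r = 1523, Σr^2 = 195, Σr·r = 195, Σr = 23, Σ1 = 6.
For Mᵀq: Σr^2·q = 37216, Σr·q = 4220, Σq = 547.
Solving the 3×3 system (Gaussian elimination) gives a = 35847/11860, b = -24511/11860, c = 2542/2965.

a = 3.023, b = -2.067, c = 0.857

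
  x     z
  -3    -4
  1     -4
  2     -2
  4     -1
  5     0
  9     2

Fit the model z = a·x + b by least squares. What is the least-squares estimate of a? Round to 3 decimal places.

a = 0.549

From the data, Σx·x = 136, Σx = 18, Σ1 = 6.
Right-hand side: Σx·z = 18, Σz = -9.
MᵀM·[a, b]ᵀ = Mᵀz becomes [[136, 18]; [18, 6]]·[a, b]ᵀ = [18, -9]ᵀ.
Eliminating b: 6·(row 1) − 18·(row 2) gives 492·a = 6·18 − 18·(-9) = 270, so a = 45/82.
Then b = ((-9) − 18·(45/82))/6 = -129/41.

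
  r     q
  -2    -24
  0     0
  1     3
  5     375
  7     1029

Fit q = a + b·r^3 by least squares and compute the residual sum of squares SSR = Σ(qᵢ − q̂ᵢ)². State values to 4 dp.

SSR = 0.0000

The normal equations are: 5·a + 461·b = 1383;  461·a + 133339·b = 400017.
Eliminating b: 133339·(row 1) − 461·(row 2) gives 454174·a = 133339·1383 − 461·400017 = 0, so a = 0.
Then b = (400017 − 461·0)/133339 = 3.
Residuals: 0, 0, 0, 0, 0; SSR = 0.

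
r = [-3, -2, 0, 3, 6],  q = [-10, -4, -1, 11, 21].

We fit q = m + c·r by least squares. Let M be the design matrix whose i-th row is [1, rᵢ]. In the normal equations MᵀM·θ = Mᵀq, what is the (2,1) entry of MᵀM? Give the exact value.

4

Row 2 ↔ basis r, column 1 ↔ basis 1, so (MᵀM)_{2,1} = Σᵢ r = (-3)·(1) + (-2)·(1) + (0)·(1) + (3)·(1) + (6)·(1) = 4.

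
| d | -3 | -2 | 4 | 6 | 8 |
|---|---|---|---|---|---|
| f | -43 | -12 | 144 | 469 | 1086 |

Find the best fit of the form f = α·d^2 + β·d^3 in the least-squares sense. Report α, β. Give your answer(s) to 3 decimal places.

Entries of MᵀM: Σd^2·d^2 = 5745, Σd^2·d^3 = 41293, Σd^3·d^3 = 313689.
And Σd^2·f = 88257, Σd^3·f = 667809.
MᵀM·[α, β]ᵀ = Mᵀf becomes [[5745, 41293]; [41293, 313689]]·[α, β]ᵀ = [88257, 667809]ᵀ.
Eliminating β: 313689·(row 1) − 41293·(row 2) gives 97031456·α = 313689·88257 − 41293·667809 = 109413036, so α = 27353259/24257864.
Then β = (667809 − 41293·(27353259/24257864))/313689 = 48041601/24257864.

α = 1.128, β = 1.980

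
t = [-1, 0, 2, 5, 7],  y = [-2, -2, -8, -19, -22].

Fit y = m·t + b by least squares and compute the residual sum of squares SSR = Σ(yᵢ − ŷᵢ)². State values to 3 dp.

SSR = 8.407

Sums needed: Σt·t = 79, Σt = 13, Σ1 = 5.
Moment sums: Σt·y = -263, Σy = -53.
Eliminating b: 5·(row 1) − 13·(row 2) gives 226·m = 5·(-263) − 13·(-53) = -626, so m = -313/113.
Then b = ((-53) − 13·(-313/113))/5 = -384/113.
Residuals: -155/113, 158/113, 106/113, -198/113, 89/113; SSR = 950/113.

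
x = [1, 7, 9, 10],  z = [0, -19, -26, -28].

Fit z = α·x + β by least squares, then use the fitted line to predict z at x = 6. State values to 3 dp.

Entries of MᵀM: Σx·x = 231, Σx = 27, Σ1 = 4.
Right-hand side: Σx·z = -647, Σz = -73.
Normal equations: [[231, 27]; [27, 4]]·[α, β]ᵀ = [-647, -73]ᵀ.
det = 231·4 − 27² = 195.
α = ((-647)·4 − 27·(-73))/195 = -617/195; β = (231·(-73) − 27·(-647))/195 = 202/65.
At x = 6: ẑ = (-617/195)·(6) + (202/65)·(1) = -1032/65.

ẑ = -15.877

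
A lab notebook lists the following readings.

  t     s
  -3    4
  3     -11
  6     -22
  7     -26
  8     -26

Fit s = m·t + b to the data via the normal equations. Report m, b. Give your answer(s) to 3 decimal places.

m = -2.878, b = -4.112

From the data, Σt·t = 167, Σt = 21, Σ1 = 5.
Right-hand side: Σt·s = -567, Σs = -81.
So XᵀX·[m, b]ᵀ = Xᵀs: [[167, 21]; [21, 5]]·[m, b]ᵀ = [-567, -81]ᵀ.
Eliminating b: 5·(row 1) − 21·(row 2) gives 394·m = 5·(-567) − 21·(-81) = -1134, so m = -567/197.
Then b = ((-81) − 21·(-567/197))/5 = -810/197.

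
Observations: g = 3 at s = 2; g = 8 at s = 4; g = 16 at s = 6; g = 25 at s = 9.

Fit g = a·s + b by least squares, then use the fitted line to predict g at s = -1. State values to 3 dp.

ĝ = -7.093

Normal-equation sums: Σs·s = 137, Σs = 21, Σ1 = 4.
Moment sums: Σs·g = 359, Σg = 52.
So XᵀX·[a, b]ᵀ = Xᵀg: [[137, 21]; [21, 4]]·[a, b]ᵀ = [359, 52]ᵀ.
Eliminating b: 4·(row 1) − 21·(row 2) gives 107·a = 4·359 − 21·52 = 344, so a = 344/107.
Then b = (52 − 21·(344/107))/4 = -415/107.
At s = -1: ĝ = (344/107)·(-1) + (-415/107)·(1) = -759/107.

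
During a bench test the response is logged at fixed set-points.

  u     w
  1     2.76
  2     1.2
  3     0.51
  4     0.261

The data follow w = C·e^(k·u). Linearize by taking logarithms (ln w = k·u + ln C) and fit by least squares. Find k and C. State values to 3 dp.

Linearized form: ln w = k·u + ln C. From the 4 transformed points,
Σu = 10.0000, Σ(u)² = 30.0000, Σln w = -0.8190, Σu·ln w = -6.0131.
Equations: 30.0000·k + 10.0000·ln C = -6.0131;  10.0000·k + 4·ln C = -0.8190.
Δ = 30.0000·4 − (10.0000)² = 20.0000; k = (-6.0131·4 − 10.0000·-0.8190)/20.0000 = -0.79311, ln C = (30.0000·-0.8190 − 10.0000·-6.0131)/20.0000 = 1.77801, so C = exp(1.77801) = 5.91806.

k = -0.793, C = 5.918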